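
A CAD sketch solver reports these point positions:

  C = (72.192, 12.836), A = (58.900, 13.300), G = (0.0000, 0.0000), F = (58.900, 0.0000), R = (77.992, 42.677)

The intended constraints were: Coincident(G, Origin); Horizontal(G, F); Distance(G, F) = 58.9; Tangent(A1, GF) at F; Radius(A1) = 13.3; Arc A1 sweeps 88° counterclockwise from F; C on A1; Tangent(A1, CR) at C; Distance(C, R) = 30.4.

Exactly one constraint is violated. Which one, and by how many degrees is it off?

Tangent(A1, CR) at C — off by 9.00°.

G = (0.00, 0.00) ✓; G.y = 0.00, F.y = 0.00 ✓; |GF| = 58.90 ✓; ∠(AF, FG) = 90.00° ✓; |AF| = 13.30 ✓; bearing(A→C) − bearing(A→F) = 88.00° ✓; |AC| = 13.30 ✓; ∠(AC, CR) = 99.00° ✗; |CR| = 30.40 ✓.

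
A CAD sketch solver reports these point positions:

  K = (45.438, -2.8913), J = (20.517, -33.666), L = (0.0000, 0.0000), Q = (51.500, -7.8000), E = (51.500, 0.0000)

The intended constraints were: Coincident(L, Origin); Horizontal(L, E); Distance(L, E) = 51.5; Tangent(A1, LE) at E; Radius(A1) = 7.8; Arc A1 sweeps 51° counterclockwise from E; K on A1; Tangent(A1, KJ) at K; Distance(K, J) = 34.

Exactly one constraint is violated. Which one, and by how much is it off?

Distance(K, J) = 34 — off by 5.60.

L = (0.00, 0.00) ✓; L.y = 0.00, E.y = 0.00 ✓; |LE| = 51.50 ✓; ∠(QE, EL) = 90.00° ✓; |QE| = 7.800 ✓; bearing(Q→K) − bearing(Q→E) = 51.00° ✓; |QK| = 7.800 ✓; ∠(QK, KJ) = 90.00° ✓; |KJ| = 39.60 ✗.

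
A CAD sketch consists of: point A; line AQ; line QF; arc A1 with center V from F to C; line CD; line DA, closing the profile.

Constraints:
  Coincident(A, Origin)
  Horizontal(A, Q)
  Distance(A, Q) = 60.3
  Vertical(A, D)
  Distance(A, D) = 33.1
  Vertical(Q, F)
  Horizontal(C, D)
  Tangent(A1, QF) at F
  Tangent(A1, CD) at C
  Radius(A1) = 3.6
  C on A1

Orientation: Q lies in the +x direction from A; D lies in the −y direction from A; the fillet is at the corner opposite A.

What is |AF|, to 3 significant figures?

67.1

A is at the origin; AQ is horizontal with |AQ| = 60.3 and Q on the +x side, so Q = (60.3, 0.00). AD is vertical with |AD| = 33.1 and D on the −y side, so D = (0.00, -33.1). The virtual corner opposite A is at (60.3, -33.1). Since A1 is tangent to QF there, VF ⟂ QF and A1 meets CD tangentially, so VC is at right angles to CD, with radius 3.6, so the center V sits 3.6 in from both sides at V = (56.7, -29.5). That places the tangent points at F = (60.3, -29.5) on QF and C = (56.7, -33.1) on CD. Then |AF| = |F − A| = 67.1.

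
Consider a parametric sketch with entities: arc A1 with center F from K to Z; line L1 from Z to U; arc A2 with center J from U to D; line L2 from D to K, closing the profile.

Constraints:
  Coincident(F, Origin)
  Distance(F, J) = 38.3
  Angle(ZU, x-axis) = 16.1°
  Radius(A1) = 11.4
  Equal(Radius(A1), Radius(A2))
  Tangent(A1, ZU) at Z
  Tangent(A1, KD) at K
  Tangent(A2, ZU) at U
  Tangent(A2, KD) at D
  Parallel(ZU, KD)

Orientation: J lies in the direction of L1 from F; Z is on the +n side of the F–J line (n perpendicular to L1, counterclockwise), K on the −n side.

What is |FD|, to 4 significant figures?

39.96

The slot axis is L1's direction at 16.1°, so u = (cos 16.1°, sin 16.1°) = (0.9608, 0.2773) and n = (−sin 16.1°, cos 16.1°) = (-0.2773, 0.9608). F is at the origin and J lies 38.3 along u from F, so J = 38.3·u = (36.80, 10.62). Tangency of A1 to both parallel lines with radius 11.4 puts Z and K at F ± 11.4·n: Z = (-3.161, 10.95), K = (3.161, -10.95). Equal radii place U and D the same way about J: U = J + 11.4·n = (33.64, 21.57), D = J − 11.4·n = (39.96, -0.3317). Then |FD| = |D − F| = 39.96.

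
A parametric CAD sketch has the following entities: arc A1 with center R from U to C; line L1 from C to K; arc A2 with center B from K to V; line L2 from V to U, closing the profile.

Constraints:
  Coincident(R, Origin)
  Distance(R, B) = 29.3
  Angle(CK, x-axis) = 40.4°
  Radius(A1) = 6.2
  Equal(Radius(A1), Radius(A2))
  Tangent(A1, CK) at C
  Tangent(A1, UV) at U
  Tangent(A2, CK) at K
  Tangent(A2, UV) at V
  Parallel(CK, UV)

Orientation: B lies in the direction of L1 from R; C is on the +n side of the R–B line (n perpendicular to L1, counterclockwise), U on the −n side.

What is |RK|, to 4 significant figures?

29.95

The slot axis is L1's direction at 40.4°, so u = (cos 40.4°, sin 40.4°) = (0.7615, 0.6481) and n = (−sin 40.4°, cos 40.4°) = (-0.6481, 0.7615). R is at the origin and B lies 29.3 along u from R, so B = 29.3·u = (22.31, 18.99). Tangency of A1 to both parallel lines with radius 6.2 puts C and U at R ± 6.2·n: C = (-4.018, 4.722), U = (4.018, -4.722). Equal radii place K and V the same way about B: K = B + 6.2·n = (18.29, 23.71), V = B − 6.2·n = (26.33, 14.27). Then |RK| = |K − R| = 29.95.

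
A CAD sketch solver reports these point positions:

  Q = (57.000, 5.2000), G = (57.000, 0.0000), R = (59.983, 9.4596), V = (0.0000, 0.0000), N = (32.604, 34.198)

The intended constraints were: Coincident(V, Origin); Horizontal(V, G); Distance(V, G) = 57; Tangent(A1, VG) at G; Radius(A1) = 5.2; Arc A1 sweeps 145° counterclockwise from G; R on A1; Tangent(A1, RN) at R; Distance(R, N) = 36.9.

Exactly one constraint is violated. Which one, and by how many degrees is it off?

Tangent(A1, RN) at R — off by 7.10°.

V = (0.00, 0.00) ✓; V.y = 0.00, G.y = 0.00 ✓; |VG| = 57.00 ✓; ∠(QG, GV) = 90.00° ✓; |QG| = 5.200 ✓; bearing(Q→R) − bearing(Q→G) = 145.0° ✓; |QR| = 5.200 ✓; ∠(QR, RN) = 97.10° ✗; |RN| = 36.90 ✓.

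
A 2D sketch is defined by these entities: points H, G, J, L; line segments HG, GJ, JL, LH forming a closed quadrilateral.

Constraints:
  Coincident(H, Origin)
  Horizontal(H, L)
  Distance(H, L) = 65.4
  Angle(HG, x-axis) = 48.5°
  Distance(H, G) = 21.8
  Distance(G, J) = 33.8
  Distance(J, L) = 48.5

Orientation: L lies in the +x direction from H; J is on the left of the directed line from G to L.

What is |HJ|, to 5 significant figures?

55.576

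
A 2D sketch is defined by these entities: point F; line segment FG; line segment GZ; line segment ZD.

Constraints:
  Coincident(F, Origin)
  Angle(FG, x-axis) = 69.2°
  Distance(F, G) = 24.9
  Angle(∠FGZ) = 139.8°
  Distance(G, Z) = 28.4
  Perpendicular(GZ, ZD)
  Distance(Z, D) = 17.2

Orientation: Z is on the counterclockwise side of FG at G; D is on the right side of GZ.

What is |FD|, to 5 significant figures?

57.927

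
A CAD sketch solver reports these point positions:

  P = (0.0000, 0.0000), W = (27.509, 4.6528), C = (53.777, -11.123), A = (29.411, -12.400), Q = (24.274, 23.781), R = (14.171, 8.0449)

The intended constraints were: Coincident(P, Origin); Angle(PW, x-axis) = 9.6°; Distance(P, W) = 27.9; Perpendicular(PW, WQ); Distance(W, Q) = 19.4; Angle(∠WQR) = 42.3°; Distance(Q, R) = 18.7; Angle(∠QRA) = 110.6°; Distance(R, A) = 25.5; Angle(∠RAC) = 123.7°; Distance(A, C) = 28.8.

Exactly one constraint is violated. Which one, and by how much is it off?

Distance(A, C) = 28.8 — off by 4.40.

P = (0.00, 0.00) ✓; PW at 9.600° ✓; |PW| = 27.90 ✓; ∠(PW, WQ) = 90.00° ✓; |WQ| = 19.40 ✓; ∠WQR = 42.30° ✓; |QR| = 18.70 ✓; ∠QRA = 110.6° ✓; |RA| = 25.50 ✓; ∠RAC = 123.7° ✓; |AC| = 24.40 ✗.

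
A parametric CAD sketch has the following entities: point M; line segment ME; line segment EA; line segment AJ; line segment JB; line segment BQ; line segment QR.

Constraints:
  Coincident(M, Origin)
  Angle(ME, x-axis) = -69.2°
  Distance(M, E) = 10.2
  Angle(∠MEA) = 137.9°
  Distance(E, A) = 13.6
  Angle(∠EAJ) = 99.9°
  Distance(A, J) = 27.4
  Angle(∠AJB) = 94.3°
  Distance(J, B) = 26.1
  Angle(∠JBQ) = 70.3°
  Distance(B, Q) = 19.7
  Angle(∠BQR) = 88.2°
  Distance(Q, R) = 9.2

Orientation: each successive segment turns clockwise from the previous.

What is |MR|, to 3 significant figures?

14.1

∠JBQ = 70.3° gives BQ at -26.8° from the x-axis; with |BQ| = 19.7, Q = (-7.37, 0.227). ∠BQR = 88.2° gives QR at -119° from the x-axis; with |QR| = 9.2, R = (-11.8, -7.85). Then |MR| = |R − M| = 14.1.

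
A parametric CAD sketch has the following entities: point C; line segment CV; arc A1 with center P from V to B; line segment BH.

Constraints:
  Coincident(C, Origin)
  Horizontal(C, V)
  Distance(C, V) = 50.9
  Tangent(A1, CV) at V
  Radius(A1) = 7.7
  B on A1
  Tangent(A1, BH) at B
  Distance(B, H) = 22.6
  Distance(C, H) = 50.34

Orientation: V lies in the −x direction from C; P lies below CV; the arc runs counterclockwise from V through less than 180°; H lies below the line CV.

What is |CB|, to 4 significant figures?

57.95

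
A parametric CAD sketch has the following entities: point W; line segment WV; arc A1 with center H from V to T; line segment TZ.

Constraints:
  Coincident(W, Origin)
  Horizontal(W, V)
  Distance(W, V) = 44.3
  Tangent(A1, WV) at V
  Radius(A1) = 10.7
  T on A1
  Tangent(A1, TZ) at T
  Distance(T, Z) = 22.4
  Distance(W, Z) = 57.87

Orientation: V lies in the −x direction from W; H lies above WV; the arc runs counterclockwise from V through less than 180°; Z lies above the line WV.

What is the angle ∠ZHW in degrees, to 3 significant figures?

107°

Checks: ∠(HV, VW) = 90.00° ✓; |HT| = 10.70 ✓; ∠(HT, TZ) = 90.00° ✓; |TZ| = 22.40 ✓; |WZ| = 57.87 ✓.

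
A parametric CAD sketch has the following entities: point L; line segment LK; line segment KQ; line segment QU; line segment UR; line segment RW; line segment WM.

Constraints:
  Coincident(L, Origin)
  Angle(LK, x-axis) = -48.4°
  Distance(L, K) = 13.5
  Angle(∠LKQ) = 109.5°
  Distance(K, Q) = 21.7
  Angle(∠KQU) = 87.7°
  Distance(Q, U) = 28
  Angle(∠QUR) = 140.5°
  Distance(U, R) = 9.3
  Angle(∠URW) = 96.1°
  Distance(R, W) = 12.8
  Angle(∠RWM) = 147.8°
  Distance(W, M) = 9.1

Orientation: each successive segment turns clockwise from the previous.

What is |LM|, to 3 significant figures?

8.07

∠URW = 96.1° gives RW at 25.4° from the x-axis; with |RW| = 12.8, W = (-17.0, -0.320). ∠RWM = 147.8° gives WM at -6.80° from the x-axis; with |WM| = 9.1, M = (-7.95, -1.40). Then |LM| = |M − L| = 8.07.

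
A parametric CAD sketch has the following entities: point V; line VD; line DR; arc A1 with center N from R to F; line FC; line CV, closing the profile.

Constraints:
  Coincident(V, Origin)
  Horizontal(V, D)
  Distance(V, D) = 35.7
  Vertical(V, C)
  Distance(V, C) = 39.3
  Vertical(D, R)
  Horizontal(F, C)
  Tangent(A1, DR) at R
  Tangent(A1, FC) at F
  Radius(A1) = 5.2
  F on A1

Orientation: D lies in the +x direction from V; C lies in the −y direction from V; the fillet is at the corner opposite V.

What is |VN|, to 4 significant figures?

45.75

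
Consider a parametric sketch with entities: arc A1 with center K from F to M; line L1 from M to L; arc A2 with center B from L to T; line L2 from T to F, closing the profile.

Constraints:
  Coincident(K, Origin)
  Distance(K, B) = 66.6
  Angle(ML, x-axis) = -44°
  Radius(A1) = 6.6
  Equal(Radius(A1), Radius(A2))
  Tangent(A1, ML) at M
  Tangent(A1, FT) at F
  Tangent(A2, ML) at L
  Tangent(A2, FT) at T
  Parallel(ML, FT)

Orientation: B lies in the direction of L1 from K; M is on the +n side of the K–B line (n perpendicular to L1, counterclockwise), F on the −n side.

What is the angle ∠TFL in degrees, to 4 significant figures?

11.21°

Tangency of A1 to both parallel lines with radius 6.6 puts M and F at K ± 6.6·n: M = (4.585, 4.748), F = (-4.585, -4.748). Equal radii place L and T the same way about B: L = B + 6.6·n = (52.49, -41.52), T = B − 6.6·n = (43.32, -51.01). Then cos ∠TFL = FT·FL / (|FT||FL|), giving 11.21°.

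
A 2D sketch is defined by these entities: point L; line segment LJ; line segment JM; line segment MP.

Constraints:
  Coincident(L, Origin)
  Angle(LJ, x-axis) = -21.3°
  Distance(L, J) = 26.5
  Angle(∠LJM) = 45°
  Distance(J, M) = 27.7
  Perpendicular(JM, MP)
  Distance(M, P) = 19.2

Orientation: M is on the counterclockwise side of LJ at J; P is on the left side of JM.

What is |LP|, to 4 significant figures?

8.974

∠LJM = 45.0°, so JM runs at -21.3° + (180° − 45.0°) = 113.7° from the x-axis; with |JM| = 27.7, M = J + 27.7·(cos 113.7°, sin 113.7°) = (13.56, 15.74). JM ⟂ MP; with |MP| = 19.2 on the left of JM, P = M + 19.2·(-0.9157, -0.4019) = (-4.025, 8.020). Then |LP| = |P − L| = 8.974.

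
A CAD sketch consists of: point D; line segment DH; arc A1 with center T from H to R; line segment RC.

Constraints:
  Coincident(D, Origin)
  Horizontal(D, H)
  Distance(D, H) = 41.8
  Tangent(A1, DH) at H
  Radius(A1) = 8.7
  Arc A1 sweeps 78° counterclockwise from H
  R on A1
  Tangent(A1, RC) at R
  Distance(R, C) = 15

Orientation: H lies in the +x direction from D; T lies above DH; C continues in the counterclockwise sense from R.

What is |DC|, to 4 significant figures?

57.62

On A1, H sits at bearing -90° from T; a 78° counterclockwise sweep puts R at bearing -12°, so R = T + 8.7·(cos -12°, sin -12°) = (50.31, 6.891). The tangent condition forces TR to be normal to RC, so RC runs along (−sin -12°, cos -12°); with |RC| = 15.0, C = (53.43, 21.56). Then |DC| = |C − D| = 57.62.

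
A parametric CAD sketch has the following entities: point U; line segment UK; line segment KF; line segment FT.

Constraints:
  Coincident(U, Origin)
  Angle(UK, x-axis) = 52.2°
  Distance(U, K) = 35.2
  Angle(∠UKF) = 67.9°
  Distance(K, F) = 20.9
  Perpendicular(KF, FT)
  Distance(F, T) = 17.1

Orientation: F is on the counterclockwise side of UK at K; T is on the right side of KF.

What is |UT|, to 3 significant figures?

50.3

∠UKF = 67.9°, so KF runs at 52.2° + (180° − 67.9°) = 164° from the x-axis; with |KF| = 20.9, F = K + 20.9·(cos 164°, sin 164°) = (1.45, 33.5). The perpendicularity gives FT at right angles to KF; with |FT| = 17.1 on the right of KF, T = F + 17.1·(0.271, 0.963) = (6.08, 49.9). Then |UT| = |T − U| = 50.3.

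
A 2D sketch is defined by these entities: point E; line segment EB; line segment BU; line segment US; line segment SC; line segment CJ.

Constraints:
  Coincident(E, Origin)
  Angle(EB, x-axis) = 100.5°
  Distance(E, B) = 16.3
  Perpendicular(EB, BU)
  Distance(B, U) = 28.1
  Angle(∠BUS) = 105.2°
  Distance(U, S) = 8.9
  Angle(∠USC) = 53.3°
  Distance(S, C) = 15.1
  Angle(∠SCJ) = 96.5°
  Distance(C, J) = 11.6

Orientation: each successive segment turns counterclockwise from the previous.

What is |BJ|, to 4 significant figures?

21.03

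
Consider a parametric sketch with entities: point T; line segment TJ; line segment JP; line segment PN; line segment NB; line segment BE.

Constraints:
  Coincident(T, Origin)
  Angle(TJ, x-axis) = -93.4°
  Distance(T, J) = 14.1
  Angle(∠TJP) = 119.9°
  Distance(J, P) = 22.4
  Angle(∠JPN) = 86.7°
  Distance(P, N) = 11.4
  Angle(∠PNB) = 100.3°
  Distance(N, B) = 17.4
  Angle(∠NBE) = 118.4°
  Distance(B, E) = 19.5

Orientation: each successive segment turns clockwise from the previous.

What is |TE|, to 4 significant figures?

14.62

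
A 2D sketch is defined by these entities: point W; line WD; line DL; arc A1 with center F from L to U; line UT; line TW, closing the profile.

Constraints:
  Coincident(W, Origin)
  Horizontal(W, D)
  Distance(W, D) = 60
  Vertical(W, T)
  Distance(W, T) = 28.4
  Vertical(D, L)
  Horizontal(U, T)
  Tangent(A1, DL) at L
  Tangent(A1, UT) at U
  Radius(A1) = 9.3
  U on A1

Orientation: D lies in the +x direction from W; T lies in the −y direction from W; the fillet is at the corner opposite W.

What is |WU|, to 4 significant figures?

58.11

W is at the origin; WD is horizontal with |WD| = 60.0 and D on the +x side, so D = (60.00, 0.000). WT is vertical with |WT| = 28.4 and T on the −y side, so T = (0.000, -28.40). The virtual corner opposite W is at (60.00, -28.40). A1 meets DL tangentially, so FL is at right angles to DL and since A1 is tangent to UT there, FU ⟂ UT, with radius 9.3, so the center F sits 9.3 in from both sides at F = (50.70, -19.10). That places the tangent points at L = (60.00, -19.10) on DL and U = (50.70, -28.40) on UT. Then |WU| = |U − W| = 58.11.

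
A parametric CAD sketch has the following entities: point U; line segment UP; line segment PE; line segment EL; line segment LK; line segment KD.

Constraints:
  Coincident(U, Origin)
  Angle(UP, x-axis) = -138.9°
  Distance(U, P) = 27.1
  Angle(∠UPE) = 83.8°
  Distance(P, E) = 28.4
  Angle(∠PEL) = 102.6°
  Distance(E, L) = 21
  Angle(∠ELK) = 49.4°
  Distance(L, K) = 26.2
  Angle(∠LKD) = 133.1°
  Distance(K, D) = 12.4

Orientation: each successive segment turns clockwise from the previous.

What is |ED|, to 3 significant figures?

22.1

U is at the origin; UP runs at -138.9° with length 27.1, so P = (-20.4, -17.8). ∠UPE = 83.8° gives PE at 125° from the x-axis; with |PE| = 28.4, E = (-36.7, 5.48). ∠PEL = 102.6° gives EL at 47.5° from the x-axis; with |EL| = 21.0, L = (-22.5, 21.0). ∠ELK = 49.4° gives LK at -83.1° from the x-axis; with |LK| = 26.2, K = (-19.3, -5.05). ∠LKD = 133.1° gives KD at -130° from the x-axis; with |KD| = 12.4, D = (-27.3, -14.5). Then |ED| = |D − E| = 22.1.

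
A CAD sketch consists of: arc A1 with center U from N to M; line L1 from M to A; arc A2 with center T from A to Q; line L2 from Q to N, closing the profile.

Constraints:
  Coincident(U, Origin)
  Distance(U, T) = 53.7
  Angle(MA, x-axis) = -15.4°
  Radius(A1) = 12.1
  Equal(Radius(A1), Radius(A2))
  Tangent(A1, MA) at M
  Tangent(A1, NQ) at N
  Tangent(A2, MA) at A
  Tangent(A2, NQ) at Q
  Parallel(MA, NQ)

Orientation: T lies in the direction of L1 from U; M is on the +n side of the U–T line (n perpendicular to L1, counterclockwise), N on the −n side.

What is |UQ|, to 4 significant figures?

55.05

The slot axis is L1's direction at -15.4°, so u = (cos -15.4°, sin -15.4°) = (0.9641, -0.2656) and n = (−sin -15.4°, cos -15.4°) = (0.2656, 0.9641). U is at the origin and T lies 53.7 along u from U, so T = 53.7·u = (51.77, -14.26). Tangency of A1 to both parallel lines with radius 12.1 puts M and N at U ± 12.1·n: M = (3.213, 11.67), N = (-3.213, -11.67). Equal radii place A and Q the same way about T: A = T + 12.1·n = (54.99, -2.595), Q = T − 12.1·n = (48.56, -25.93). Then |UQ| = |Q − U| = 55.05.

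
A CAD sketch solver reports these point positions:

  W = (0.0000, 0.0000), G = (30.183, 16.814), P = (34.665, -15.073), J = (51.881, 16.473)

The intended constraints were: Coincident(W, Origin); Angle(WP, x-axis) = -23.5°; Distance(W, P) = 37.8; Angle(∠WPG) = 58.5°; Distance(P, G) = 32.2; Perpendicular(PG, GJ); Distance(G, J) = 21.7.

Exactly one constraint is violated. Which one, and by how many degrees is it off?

Perpendicular(PG, GJ) — off by 8.90°.

W = (0.00, 0.00) ✓; WP at -23.50° ✓; |WP| = 37.80 ✓; ∠WPG = 58.50° ✓; |PG| = 32.20 ✓; ∠(PG, GJ) = 98.90° ✗; |GJ| = 21.70 ✓.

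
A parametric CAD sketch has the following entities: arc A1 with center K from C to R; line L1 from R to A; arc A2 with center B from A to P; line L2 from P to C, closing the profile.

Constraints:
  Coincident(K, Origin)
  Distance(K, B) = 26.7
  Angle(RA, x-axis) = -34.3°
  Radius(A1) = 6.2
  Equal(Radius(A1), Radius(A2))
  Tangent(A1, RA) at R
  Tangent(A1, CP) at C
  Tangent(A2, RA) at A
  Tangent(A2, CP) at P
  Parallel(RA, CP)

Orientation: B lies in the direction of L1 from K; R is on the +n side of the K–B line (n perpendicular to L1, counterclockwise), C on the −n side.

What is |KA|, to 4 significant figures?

27.41

Tangency of A1 to both parallel lines with radius 6.2 puts R and C at K ± 6.2·n: R = (3.494, 5.122), C = (-3.494, -5.122). Equal radii place A and P the same way about B: A = B + 6.2·n = (25.55, -9.924), P = B − 6.2·n = (18.56, -20.17). Then |KA| = |A − K| = 27.41.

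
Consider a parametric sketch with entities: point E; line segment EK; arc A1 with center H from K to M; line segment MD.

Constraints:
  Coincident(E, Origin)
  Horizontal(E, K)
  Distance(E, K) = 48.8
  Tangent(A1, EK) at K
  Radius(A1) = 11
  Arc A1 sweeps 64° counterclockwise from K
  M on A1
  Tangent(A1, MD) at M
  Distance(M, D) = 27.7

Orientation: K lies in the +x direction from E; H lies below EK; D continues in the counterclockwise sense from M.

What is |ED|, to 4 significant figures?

41.02

E is at the origin; EK is horizontal with |EK| = 48.8 and K on the +x side, so K = (48.80, 0.000). A1 meets EK tangentially, so HK is at right angles to EK, so H = K + (0, -11) = (48.80, -11.00). On A1, K sits at bearing 90° from H; a 64° counterclockwise sweep puts M at bearing 154°, so M = H + 11.0·(cos 154°, sin 154°) = (38.91, -6.178). The tangent condition forces HM to be normal to MD, so MD runs along (−sin 154°, cos 154°); with |MD| = 27.7, D = (26.77, -31.07). Then |ED| = |D − E| = 41.02.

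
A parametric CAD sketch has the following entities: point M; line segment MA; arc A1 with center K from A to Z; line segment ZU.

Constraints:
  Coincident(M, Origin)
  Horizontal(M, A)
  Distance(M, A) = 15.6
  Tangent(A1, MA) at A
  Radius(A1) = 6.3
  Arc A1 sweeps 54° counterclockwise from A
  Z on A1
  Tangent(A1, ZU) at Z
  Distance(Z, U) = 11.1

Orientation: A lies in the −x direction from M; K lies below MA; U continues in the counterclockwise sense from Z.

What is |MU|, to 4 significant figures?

29.58

On A1, A sits at bearing 90° from K; a 54° counterclockwise sweep puts Z at bearing 144°, so Z = K + 6.3·(cos 144°, sin 144°) = (-20.70, -2.597). The tangent condition forces KZ to be normal to ZU, so ZU runs along (−sin 144°, cos 144°); with |ZU| = 11.1, U = (-27.22, -11.58). Then |MU| = |U − M| = 29.58.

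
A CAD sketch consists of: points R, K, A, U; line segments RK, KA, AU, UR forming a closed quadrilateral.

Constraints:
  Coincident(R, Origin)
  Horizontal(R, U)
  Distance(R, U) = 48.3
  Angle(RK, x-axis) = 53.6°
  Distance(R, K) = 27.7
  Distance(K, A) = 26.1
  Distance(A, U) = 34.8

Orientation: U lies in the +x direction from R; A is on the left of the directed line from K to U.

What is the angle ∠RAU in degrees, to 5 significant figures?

63.745°

Checks: RK at 53.60° ✓; |KA| = 26.10 ✓; |AU| = 34.80 ✓.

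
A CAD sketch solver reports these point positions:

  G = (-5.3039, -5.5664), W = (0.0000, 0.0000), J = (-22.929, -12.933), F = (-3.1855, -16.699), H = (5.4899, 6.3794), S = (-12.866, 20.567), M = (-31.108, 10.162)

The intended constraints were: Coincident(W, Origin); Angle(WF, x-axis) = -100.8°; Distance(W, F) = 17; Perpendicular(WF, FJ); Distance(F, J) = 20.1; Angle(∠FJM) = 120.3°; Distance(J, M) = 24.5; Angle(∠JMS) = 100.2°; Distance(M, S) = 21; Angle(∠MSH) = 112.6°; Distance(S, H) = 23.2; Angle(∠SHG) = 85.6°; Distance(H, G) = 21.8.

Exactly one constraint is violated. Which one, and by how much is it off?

Distance(H, G) = 21.8 — off by 5.70.

W = (0.00, 0.00) ✓; WF at -100.8° ✓; |WF| = 17.00 ✓; ∠(WF, FJ) = 90.00° ✓; |FJ| = 20.10 ✓; ∠FJM = 120.3° ✓; |JM| = 24.50 ✓; ∠JMS = 100.2° ✓; |MS| = 21.00 ✓; ∠MSH = 112.6° ✓; |SH| = 23.20 ✓; ∠SHG = 85.60° ✓; |HG| = 16.10 ✗.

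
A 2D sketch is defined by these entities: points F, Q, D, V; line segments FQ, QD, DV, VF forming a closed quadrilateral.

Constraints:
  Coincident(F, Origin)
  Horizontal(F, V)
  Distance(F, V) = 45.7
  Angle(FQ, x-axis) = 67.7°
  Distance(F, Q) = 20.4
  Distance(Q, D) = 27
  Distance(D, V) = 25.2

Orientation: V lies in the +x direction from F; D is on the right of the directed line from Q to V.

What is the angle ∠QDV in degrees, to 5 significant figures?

108.56°

F is at the origin; FV is horizontal with |FV| = 45.7 and V in +x, so V = (45.7, 0). FQ runs at 67.7° with |FQ| = 20.4, so Q = (7.7409, 18.874). D is determined by |QD| = 27.0 and |DV| = 25.2 together: it lies at the intersection of circle(Q, 27.0) and circle(V, 25.2). With |QV| = 42.393, the foot of the radical line on QV is 22.305 from Q and the perpendicular offset is √(27.0² − 22.305²) = 15.215. Taking the right-of-QV solution: D = (20.938, -4.6804).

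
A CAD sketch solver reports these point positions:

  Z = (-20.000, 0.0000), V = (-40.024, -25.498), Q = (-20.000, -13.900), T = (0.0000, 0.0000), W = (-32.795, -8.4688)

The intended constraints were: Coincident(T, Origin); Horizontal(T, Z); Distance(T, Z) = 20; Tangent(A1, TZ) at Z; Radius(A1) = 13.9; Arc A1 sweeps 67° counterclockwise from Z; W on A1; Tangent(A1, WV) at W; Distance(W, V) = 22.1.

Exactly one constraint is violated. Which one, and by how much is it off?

Distance(W, V) = 22.1 — off by 3.60.

T = (0.00, 0.00) ✓; T.y = 0.00, Z.y = 0.00 ✓; |TZ| = 20.00 ✓; ∠(QZ, ZT) = 90.00° ✓; |QZ| = 13.90 ✓; bearing(Q→W) − bearing(Q→Z) = 67.00° ✓; |QW| = 13.90 ✓; ∠(QW, WV) = 90.00° ✓; |WV| = 18.50 ✗.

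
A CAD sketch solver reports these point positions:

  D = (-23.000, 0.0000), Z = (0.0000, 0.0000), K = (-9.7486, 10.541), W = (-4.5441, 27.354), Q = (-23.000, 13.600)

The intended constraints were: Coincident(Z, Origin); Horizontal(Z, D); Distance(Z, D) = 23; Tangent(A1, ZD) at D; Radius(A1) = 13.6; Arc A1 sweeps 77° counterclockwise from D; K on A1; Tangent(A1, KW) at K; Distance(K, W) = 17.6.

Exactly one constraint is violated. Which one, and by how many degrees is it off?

Tangent(A1, KW) at K — off by 4.20°.

Z = (0.00, 0.00) ✓; Z.y = 0.00, D.y = 0.00 ✓; |ZD| = 23.00 ✓; ∠(QD, DZ) = 90.00° ✓; |QD| = 13.60 ✓; bearing(Q→K) − bearing(Q→D) = 77.00° ✓; |QK| = 13.60 ✓; ∠(QK, KW) = 94.20° ✗; |KW| = 17.60 ✓.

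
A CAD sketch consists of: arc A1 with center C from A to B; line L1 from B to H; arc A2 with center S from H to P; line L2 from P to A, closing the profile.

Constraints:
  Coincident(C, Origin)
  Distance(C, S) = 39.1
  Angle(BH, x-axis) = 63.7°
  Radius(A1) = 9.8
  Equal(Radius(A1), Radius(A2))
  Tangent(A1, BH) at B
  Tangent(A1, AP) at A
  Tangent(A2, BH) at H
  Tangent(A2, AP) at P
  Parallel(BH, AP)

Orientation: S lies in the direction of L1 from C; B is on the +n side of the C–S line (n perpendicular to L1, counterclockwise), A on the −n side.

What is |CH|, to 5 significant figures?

40.309

The slot axis is L1's direction at 63.7°, so u = (cos 63.7°, sin 63.7°) = (0.44307, 0.89649) and n = (−sin 63.7°, cos 63.7°) = (-0.89649, 0.44307). C is at the origin and S lies 39.1 along u from C, so S = 39.1·u = (17.324, 35.053). Tangency of A1 to both parallel lines with radius 9.8 puts B and A at C ± 9.8·n: B = (-8.7856, 4.3421), A = (8.7856, -4.3421). Equal radii place H and P the same way about S: H = S + 9.8·n = (8.5385, 39.395), P = S − 9.8·n = (26.110, 30.711). Then |CH| = |H − C| = 40.309.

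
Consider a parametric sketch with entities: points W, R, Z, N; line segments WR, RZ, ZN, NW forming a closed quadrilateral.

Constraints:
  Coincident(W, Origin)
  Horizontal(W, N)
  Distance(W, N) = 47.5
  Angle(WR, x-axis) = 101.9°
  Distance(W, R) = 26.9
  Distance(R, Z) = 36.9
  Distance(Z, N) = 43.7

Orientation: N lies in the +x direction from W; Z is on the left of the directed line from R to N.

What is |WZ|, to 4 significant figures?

48.98

Checks: |RZ| = 36.90 ✓; |ZN| = 43.70 ✓.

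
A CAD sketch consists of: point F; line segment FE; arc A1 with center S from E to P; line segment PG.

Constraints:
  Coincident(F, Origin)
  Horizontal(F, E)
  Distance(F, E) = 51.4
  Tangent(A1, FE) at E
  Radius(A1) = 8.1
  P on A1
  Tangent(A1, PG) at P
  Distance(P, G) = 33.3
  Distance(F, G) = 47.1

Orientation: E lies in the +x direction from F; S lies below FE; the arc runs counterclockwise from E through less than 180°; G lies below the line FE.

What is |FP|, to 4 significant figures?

44.22

Checks: |SP| = 8.100 ✓; ∠(SP, PG) = 90.00° ✓; |PG| = 33.30 ✓; |FG| = 47.10 ✓.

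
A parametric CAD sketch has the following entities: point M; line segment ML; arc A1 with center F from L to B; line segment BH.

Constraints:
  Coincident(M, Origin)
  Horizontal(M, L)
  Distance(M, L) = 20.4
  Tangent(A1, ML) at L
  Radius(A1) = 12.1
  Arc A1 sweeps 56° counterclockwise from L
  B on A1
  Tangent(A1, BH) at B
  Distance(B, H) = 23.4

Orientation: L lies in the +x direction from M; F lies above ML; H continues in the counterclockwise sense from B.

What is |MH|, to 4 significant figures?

50.05

M is at the origin; ML is horizontal with |ML| = 20.4 and L on the +x side, so L = (20.40, 0.000). A1 meets ML tangentially, so FL is at right angles to ML, so F = L + (0, 12.1) = (20.40, 12.10). On A1, L sits at bearing -90° from F; a 56° counterclockwise sweep puts B at bearing -34°, so B = F + 12.1·(cos -34°, sin -34°) = (30.43, 5.334). Tangency of A1 to BH means the radius FB is perpendicular to BH, so BH runs along (−sin -34°, cos -34°); with |BH| = 23.4, H = (43.52, 24.73). Then |MH| = |H − M| = 50.05.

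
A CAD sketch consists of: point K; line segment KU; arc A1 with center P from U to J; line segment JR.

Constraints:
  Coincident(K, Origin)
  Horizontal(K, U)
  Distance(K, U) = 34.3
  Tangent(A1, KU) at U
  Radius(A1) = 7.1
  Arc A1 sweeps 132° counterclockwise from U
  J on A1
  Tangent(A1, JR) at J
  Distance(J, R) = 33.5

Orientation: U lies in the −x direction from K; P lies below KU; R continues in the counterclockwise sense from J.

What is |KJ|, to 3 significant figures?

41.3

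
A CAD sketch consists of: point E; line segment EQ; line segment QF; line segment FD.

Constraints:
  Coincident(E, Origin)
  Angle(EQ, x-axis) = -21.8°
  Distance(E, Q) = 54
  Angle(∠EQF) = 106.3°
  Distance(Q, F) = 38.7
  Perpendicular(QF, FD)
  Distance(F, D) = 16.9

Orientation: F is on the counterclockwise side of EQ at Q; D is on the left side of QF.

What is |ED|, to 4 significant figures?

64.19

E is at the origin; EQ runs at -21.8° with length 54.0, so Q = 54.0·(cos -21.8°, sin -21.8°) = (50.14, -20.05). ∠EQF = 106.3°, so QF runs at -21.8° + (180° − 106.3°) = 51.90° from the x-axis; with |QF| = 38.7, F = Q + 38.7·(cos 51.90°, sin 51.90°) = (74.02, 10.40). The perpendicularity gives FD at right angles to QF; with |FD| = 16.9 on the left of QF, D = F + 16.9·(-0.7869, 0.6170) = (60.72, 20.83). Then |ED| = |D − E| = 64.19.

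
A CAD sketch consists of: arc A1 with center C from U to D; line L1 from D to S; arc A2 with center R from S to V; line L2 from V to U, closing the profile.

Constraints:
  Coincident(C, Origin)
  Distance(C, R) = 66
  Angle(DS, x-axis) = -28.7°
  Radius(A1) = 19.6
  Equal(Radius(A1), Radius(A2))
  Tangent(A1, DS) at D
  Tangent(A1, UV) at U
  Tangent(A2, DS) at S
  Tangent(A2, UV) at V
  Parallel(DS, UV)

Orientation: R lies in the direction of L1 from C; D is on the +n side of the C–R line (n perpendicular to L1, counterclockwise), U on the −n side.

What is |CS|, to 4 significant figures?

68.85

The slot axis is L1's direction at -28.7°, so u = (cos -28.7°, sin -28.7°) = (0.8771, -0.4802) and n = (−sin -28.7°, cos -28.7°) = (0.4802, 0.8771). C is at the origin and R lies 66.0 along u from C, so R = 66.0·u = (57.89, -31.69). Tangency of A1 to both parallel lines with radius 19.6 puts D and U at C ± 19.6·n: D = (9.412, 17.19), U = (-9.412, -17.19). Equal radii place S and V the same way about R: S = R + 19.6·n = (67.30, -14.50), V = R − 19.6·n = (48.48, -48.89). Then |CS| = |S − C| = 68.85.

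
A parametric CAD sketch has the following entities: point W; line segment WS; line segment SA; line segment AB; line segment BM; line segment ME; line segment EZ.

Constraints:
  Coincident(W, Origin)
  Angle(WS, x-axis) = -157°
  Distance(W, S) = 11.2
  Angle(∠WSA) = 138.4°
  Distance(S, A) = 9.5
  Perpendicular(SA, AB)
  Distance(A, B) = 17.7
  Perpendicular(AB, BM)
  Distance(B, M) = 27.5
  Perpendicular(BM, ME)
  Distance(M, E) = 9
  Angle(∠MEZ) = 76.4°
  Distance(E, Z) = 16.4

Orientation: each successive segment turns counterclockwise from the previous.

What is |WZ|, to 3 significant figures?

8.13

W is at the origin; WS runs at -157.0° with length 11.2, so S = (-10.3, -4.38). ∠WSA = 138.4° gives SA at -115° from the x-axis; with |SA| = 9.5, A = (-14.4, -13.0). SA is perpendicular to AB, so AB runs at -25.4°; with |AB| = 17.7, B = (1.60, -20.6). AB ⟂ BM, so BM runs at 64.6°; with |BM| = 27.5, M = (13.4, 4.29). BM ⟂ ME, so ME runs at 155°; with |ME| = 9.0, E = (5.27, 8.15). ∠MEZ = 76.4° gives EZ at -102° from the x-axis; with |EZ| = 16.4, Z = (1.92, -7.90). Then |WZ| = |Z − W| = 8.13.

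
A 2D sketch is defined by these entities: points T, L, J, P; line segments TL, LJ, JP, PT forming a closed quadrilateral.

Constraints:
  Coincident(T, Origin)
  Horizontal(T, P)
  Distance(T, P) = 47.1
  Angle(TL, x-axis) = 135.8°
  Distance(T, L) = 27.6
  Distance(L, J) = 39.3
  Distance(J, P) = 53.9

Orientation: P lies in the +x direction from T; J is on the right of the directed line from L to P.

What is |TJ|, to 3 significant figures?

17.3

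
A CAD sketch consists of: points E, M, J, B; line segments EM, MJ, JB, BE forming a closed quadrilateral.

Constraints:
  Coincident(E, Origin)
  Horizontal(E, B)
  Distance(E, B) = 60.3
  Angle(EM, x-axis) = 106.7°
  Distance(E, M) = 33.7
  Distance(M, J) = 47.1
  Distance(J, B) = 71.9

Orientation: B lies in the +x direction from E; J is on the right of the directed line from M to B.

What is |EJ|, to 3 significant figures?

17.9

Checks: |MJ| = 47.10 ✓; |JB| = 71.90 ✓.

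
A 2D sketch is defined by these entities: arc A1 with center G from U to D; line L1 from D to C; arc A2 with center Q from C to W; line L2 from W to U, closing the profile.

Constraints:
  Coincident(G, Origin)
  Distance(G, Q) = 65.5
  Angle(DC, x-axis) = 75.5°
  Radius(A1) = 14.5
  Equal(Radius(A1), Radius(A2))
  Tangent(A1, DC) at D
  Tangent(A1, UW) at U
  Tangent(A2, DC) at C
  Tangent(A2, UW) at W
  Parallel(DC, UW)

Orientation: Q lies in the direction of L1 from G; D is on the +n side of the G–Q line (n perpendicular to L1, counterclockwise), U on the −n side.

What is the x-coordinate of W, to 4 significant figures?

30.44

The slot axis is L1's direction at 75.5°, so u = (cos 75.5°, sin 75.5°) = (0.2504, 0.9681) and n = (−sin 75.5°, cos 75.5°) = (-0.9681, 0.2504). G is at the origin and Q lies 65.5 along u from G, so Q = 65.5·u = (16.40, 63.41). Tangency of A1 to both parallel lines with radius 14.5 puts D and U at G ± 14.5·n: D = (-14.04, 3.631), U = (14.04, -3.631). Equal radii place C and W the same way about Q: C = Q + 14.5·n = (2.362, 67.04), W = Q − 14.5·n = (30.44, 59.78). So W.x = 30.44.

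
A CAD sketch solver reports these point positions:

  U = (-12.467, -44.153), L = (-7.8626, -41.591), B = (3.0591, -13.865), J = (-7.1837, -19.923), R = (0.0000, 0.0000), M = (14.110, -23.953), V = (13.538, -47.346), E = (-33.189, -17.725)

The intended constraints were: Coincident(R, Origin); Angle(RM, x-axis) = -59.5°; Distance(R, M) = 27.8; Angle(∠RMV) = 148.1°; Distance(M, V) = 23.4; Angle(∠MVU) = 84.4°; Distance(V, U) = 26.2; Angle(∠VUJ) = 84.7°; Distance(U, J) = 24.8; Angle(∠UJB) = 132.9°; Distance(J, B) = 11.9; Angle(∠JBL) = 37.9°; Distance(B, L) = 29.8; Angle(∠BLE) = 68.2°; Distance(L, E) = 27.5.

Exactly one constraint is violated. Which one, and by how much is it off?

Distance(L, E) = 27.5 — off by 7.30.

R = (0.00, 0.00) ✓; RM at -59.50° ✓; |RM| = 27.80 ✓; ∠RMV = 148.1° ✓; |MV| = 23.40 ✓; ∠MVU = 84.40° ✓; |VU| = 26.20 ✓; ∠VUJ = 84.70° ✓; |UJ| = 24.80 ✓; ∠UJB = 132.9° ✓; |JB| = 11.90 ✓; ∠JBL = 37.90° ✓; |BL| = 29.80 ✓; ∠BLE = 68.20° ✓; |LE| = 34.80 ✗.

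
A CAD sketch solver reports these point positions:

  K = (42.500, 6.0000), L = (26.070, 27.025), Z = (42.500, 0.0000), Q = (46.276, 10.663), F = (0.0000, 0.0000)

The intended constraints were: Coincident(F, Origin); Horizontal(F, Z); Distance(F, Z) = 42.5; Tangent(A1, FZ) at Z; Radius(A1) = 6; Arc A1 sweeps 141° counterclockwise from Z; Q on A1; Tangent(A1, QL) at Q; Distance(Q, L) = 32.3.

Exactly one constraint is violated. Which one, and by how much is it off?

Distance(Q, L) = 32.3 — off by 6.30.

F = (0.00, 0.00) ✓; F.y = 0.00, Z.y = 0.00 ✓; |FZ| = 42.50 ✓; ∠(KZ, ZF) = 90.00° ✓; |KZ| = 6.000 ✓; bearing(K→Q) − bearing(K→Z) = 141.0° ✓; |KQ| = 6.000 ✓; ∠(KQ, QL) = 90.00° ✓; |QL| = 26.00 ✗.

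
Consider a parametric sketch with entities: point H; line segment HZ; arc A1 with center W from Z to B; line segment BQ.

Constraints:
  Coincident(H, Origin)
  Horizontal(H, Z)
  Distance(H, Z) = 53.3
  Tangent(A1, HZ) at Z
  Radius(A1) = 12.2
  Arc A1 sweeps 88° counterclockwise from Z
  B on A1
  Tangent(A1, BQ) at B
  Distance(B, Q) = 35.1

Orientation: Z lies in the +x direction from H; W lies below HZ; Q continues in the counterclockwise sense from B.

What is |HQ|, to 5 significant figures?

61.529

H is at the origin; H and Z share the same y with |HZ| = 53.3 and Z on the +x side, so Z = (53.300, 0.0000). The tangent condition forces WZ to be normal to HZ, so W = Z + (0, -12.2) = (53.300, -12.200). On A1, Z sits at bearing 90° from W; an 88° counterclockwise sweep puts B at bearing 178°, so B = W + 12.2·(cos 178°, sin 178°) = (41.107, -11.774). The tangent condition forces WB to be normal to BQ, so BQ runs along (−sin 178°, cos 178°); with |BQ| = 35.1, Q = (39.882, -46.853). Then |HQ| = |Q − H| = 61.529.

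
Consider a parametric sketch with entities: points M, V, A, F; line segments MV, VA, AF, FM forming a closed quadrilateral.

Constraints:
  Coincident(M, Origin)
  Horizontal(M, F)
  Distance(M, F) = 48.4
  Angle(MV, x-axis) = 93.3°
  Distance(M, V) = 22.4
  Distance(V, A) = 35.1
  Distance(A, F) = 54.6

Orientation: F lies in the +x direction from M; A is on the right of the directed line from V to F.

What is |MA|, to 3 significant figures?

13.4

Checks: MV at 93.30° ✓; |VA| = 35.10 ✓; |AF| = 54.60 ✓.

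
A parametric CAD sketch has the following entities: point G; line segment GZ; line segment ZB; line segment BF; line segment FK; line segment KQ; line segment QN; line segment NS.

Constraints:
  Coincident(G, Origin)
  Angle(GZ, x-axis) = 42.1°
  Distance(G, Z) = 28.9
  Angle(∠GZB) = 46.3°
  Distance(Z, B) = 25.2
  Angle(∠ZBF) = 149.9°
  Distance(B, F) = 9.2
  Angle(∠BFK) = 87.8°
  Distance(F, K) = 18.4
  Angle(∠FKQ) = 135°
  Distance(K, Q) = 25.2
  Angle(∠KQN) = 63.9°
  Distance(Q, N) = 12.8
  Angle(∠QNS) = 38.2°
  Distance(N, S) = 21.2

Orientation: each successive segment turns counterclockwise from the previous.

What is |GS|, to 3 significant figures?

14.9

G is at the origin; GZ runs at 42.1° with length 28.9, so Z = (21.4, 19.4). ∠GZB = 46.3° gives ZB at 176° from the x-axis; with |ZB| = 25.2, B = (-3.69, 21.2). ∠ZBF = 149.9° gives BF at -154° from the x-axis; with |BF| = 9.2, F = (-12.0, 17.2). ∠BFK = 87.8° gives FK at -61.9° from the x-axis; with |FK| = 18.4, K = (-3.30, 0.971). ∠FKQ = 135.0° gives KQ at -16.9° from the x-axis; with |KQ| = 25.2, Q = (20.8, -6.35). ∠KQN = 63.9° gives QN at 99.2° from the x-axis; with |QN| = 12.8, N = (18.8, 6.28). ∠QNS = 38.2° gives NS at -119° from the x-axis; with |NS| = 21.2, S = (8.49, -12.3). Then |GS| = |S − G| = 14.9.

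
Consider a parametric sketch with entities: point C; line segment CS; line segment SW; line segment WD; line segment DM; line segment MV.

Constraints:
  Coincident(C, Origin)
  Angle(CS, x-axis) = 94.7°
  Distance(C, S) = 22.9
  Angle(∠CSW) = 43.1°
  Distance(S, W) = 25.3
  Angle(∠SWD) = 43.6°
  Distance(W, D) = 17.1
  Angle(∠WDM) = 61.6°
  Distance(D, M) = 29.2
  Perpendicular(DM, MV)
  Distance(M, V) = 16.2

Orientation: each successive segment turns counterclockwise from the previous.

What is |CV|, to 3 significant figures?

36.5

∠WDM = 61.6° gives DM at 126° from the x-axis; with |DM| = 29.2, M = (-18.0, 28.9). DM ⟂ MV, so MV runs at -144°; with |MV| = 16.2, V = (-31.0, 19.3). Then |CV| = |V − C| = 36.5.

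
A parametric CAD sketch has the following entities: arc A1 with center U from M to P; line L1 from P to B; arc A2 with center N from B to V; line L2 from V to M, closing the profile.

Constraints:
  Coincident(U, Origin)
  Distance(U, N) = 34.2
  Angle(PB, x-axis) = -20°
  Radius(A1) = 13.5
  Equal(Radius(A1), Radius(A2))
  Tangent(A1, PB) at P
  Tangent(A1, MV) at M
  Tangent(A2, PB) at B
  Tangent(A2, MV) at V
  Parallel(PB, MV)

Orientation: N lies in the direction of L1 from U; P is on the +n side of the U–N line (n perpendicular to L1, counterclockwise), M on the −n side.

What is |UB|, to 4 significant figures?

36.77

The slot axis is L1's direction at -20.0°, so u = (cos -20.0°, sin -20.0°) = (0.9397, -0.3420) and n = (−sin -20.0°, cos -20.0°) = (0.3420, 0.9397). U is at the origin and N lies 34.2 along u from U, so N = 34.2·u = (32.14, -11.70). Tangency of A1 to both parallel lines with radius 13.5 puts P and M at U ± 13.5·n: P = (4.617, 12.69), M = (-4.617, -12.69). Equal radii place B and V the same way about N: B = N + 13.5·n = (36.75, 0.9888), V = N − 13.5·n = (27.52, -24.38). Then |UB| = |B − U| = 36.77.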